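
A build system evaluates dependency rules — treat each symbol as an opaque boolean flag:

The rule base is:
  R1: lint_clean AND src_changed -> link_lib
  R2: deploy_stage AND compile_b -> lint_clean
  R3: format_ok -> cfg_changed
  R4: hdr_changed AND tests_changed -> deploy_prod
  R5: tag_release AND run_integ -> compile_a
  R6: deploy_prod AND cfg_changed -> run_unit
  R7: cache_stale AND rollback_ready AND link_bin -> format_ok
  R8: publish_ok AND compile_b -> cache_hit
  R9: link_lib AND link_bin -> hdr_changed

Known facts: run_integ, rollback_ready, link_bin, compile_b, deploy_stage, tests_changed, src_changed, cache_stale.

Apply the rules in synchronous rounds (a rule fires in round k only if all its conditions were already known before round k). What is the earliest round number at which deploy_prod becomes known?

4

[1] R2 [deploy_stage AND compile_b -> lint_clean]; R7 [cache_stale AND rollback_ready AND link_bin -> format_ok]. ⇒ new: lint_clean, format_ok.
[2] R1 [lint_clean AND src_changed -> link_lib]; R3 [format_ok -> cfg_changed]. ⇒ new: link_lib, cfg_changed.
[3] R9 [link_lib AND link_bin -> hdr_changed]. ⇒ new: hdr_changed.
[4] R4 [hdr_changed AND tests_changed -> deploy_prod]. ⇒ new: deploy_prod.
deploy_prod first appears in round 4.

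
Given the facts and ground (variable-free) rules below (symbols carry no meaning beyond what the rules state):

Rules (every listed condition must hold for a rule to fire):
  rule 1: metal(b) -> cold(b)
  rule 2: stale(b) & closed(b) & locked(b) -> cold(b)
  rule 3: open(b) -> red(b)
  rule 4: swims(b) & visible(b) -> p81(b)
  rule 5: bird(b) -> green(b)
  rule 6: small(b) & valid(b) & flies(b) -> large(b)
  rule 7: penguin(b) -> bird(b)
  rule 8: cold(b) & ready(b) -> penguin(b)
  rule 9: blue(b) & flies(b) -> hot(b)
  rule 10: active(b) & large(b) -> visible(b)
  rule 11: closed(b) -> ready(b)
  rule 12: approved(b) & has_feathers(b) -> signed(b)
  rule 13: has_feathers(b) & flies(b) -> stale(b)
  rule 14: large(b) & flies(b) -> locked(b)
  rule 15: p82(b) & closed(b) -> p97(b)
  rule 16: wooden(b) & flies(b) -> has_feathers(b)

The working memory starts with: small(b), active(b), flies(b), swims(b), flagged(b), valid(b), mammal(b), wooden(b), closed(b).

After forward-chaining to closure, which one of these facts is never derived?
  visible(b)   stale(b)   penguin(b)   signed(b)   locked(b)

signed(b)

Round 1 fires rule 6, rule 11, rule 16, giving large(b), ready(b), has_feathers(b).
Round 2 fires rule 10, rule 13, rule 14, giving visible(b), stale(b), locked(b).
Round 3 fires rule 2, rule 4, giving cold(b), p81(b).
Round 4 fires rule 8, giving penguin(b).
Round 5 fires rule 7, giving bird(b).
Round 6 fires rule 5, giving green(b).
Derived: penguin(b) (round 4), locked(b) (round 2), stale(b) (round 2), visible(b) (round 2). signed(b) never appears in any round.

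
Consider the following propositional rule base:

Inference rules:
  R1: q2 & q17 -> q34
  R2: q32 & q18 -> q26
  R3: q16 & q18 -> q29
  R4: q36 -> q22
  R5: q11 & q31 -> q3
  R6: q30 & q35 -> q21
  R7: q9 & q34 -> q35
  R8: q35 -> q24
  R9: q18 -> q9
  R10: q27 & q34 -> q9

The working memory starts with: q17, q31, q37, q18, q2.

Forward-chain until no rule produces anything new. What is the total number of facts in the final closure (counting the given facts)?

9

Round 1 — R1, R9, derive q34, q9.
Round 2 — R7, derive q35.
Round 3 — R8, derive q24.
Closure: {q17, q18, q2, q24, q31, q34, q35, q37, q9} — 9 facts.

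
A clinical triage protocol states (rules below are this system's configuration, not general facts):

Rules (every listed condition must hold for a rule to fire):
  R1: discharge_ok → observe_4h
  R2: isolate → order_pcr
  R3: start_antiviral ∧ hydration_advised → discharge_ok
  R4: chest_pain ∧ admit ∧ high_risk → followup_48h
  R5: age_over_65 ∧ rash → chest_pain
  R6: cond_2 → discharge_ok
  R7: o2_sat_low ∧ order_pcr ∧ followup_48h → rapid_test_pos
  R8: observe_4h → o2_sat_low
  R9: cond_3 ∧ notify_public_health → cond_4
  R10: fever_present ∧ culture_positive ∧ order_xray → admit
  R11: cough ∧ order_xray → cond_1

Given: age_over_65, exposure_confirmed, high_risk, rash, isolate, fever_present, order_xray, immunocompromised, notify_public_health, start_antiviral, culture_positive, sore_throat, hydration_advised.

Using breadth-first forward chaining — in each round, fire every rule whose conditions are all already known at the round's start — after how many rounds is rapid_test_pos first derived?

4

Round 1 fires R2, R3, R5, R10, giving order_pcr, discharge_ok, chest_pain, admit.
Round 2 fires R1, R4, giving observe_4h, followup_48h.
Round 3 fires R8, giving o2_sat_low.
Round 4 fires R7, giving rapid_test_pos.
rapid_test_pos first appears in round 4.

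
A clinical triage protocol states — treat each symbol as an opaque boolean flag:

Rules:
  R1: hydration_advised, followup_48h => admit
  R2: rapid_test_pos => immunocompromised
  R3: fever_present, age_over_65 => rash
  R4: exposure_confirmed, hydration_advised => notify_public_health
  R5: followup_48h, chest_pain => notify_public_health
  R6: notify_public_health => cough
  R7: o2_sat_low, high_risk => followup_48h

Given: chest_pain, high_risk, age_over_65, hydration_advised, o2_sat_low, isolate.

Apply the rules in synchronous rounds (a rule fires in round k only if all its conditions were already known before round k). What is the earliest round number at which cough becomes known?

Round 1 — R7, derive followup_48h.
Round 2 — R1, R5, derive admit, notify_public_health.
Round 3 — R6, derive cough.
cough first appears in round 3.

3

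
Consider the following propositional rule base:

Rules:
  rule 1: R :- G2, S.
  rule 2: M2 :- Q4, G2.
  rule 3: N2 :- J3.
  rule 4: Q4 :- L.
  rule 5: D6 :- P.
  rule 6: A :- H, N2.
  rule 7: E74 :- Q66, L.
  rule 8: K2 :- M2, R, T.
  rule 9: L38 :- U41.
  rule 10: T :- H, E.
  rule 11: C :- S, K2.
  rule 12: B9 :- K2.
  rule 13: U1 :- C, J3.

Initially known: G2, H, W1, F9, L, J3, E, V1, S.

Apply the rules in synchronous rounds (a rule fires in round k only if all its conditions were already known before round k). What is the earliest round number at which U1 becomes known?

Round 1 — rule 1, rule 3, rule 4, rule 10, derive R, N2, Q4, T.
Round 2 — rule 2, rule 6, derive M2, A.
Round 3 — rule 8, derive K2.
Round 4 — rule 11, rule 12, derive C, B9.
Round 5 — rule 13, derive U1.
U1 first appears in round 5.

5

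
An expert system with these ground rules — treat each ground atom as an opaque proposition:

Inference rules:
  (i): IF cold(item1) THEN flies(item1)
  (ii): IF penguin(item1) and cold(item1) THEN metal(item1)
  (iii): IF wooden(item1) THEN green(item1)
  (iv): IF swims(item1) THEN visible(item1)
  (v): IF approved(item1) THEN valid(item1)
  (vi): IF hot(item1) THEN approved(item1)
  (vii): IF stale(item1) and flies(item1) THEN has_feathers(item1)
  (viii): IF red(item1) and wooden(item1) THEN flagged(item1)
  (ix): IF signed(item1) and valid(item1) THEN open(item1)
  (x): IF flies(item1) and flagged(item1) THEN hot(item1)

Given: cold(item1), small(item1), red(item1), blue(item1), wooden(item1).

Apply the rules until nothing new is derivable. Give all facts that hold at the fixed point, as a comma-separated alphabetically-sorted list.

approved(item1), blue(item1), cold(item1), flagged(item1), flies(item1), green(item1), hot(item1), red(item1), small(item1), valid(item1), wooden(item1)

Round 1: (i) [IF cold(item1) THEN flies(item1)]; (iii) [IF wooden(item1) THEN green(item1)]; (viii) [IF red(item1) and wooden(item1) THEN flagged(item1)]. Adds flies(item1), green(item1), flagged(item1).
Round 2: (x) [IF flies(item1) and flagged(item1) THEN hot(item1)]. Adds hot(item1).
Round 3: (vi) [IF hot(item1) THEN approved(item1)]. Adds approved(item1).
Round 4: (v) [IF approved(item1) THEN valid(item1)]. Adds valid(item1).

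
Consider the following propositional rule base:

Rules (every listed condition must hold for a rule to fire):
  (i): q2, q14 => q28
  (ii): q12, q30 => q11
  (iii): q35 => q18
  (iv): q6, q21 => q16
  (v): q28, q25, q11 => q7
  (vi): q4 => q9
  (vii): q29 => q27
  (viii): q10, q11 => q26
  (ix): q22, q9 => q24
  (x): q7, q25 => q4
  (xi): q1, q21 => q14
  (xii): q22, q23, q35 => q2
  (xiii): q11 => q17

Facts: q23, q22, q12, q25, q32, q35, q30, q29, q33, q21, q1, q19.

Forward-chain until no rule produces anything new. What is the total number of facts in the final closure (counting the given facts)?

23

[1] (ii) [q12, q30 => q11]; (iii) [q35 => q18]; (vii) [q29 => q27]; (xi) [q1, q21 => q14]; (xii) [q22, q23, q35 => q2]. ⇒ new: q11, q18, q27, q14, q2.
[2] (i) [q2, q14 => q28]; (xiii) [q11 => q17]. ⇒ new: q28, q17.
[3] (v) [q28, q25, q11 => q7]. ⇒ new: q7.
[4] (x) [q7, q25 => q4]. ⇒ new: q4.
[5] (vi) [q4 => q9]. ⇒ new: q9.
[6] (ix) [q22, q9 => q24]. ⇒ new: q24.
Closure: {q1, q11, q12, q14, q17, q18, q19, q2, q21, q22, q23, q24, q25, q27, q28, q29, q30, q32, q33, q35, q4, q7, q9} — 23 facts.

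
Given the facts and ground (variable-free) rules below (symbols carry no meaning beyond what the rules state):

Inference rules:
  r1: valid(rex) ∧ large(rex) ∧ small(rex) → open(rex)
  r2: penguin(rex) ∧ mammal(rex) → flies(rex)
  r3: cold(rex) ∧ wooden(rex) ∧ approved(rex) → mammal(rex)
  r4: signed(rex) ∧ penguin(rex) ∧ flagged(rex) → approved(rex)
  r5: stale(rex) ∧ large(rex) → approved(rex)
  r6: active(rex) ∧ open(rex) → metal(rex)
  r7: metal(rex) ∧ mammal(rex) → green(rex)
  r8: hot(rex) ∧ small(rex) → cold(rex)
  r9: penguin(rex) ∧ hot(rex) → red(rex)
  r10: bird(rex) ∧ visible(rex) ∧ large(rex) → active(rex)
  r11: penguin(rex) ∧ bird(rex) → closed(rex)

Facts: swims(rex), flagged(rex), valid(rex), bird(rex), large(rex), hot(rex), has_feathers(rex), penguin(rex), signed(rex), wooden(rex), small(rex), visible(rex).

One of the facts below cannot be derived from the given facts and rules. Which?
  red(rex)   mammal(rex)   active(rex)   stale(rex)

Round 1: r1 [valid(rex) ∧ large(rex) ∧ small(rex) → open(rex)]; r4 [signed(rex) ∧ penguin(rex) ∧ flagged(rex) → approved(rex)]; r8 [hot(rex) ∧ small(rex) → cold(rex)]; r9 [penguin(rex) ∧ hot(rex) → red(rex)]; r10 [bird(rex) ∧ visible(rex) ∧ large(rex) → active(rex)]; r11 [penguin(rex) ∧ bird(rex) → closed(rex)]. Adds open(rex), approved(rex), cold(rex), red(rex), active(rex), closed(rex).
Round 2: r3 [cold(rex) ∧ wooden(rex) ∧ approved(rex) → mammal(rex)]; r6 [active(rex) ∧ open(rex) → metal(rex)]. Adds mammal(rex), metal(rex).
Round 3: r2 [penguin(rex) ∧ mammal(rex) → flies(rex)]; r7 [metal(rex) ∧ mammal(rex) → green(rex)]. Adds flies(rex), green(rex).
Derived: active(rex) (round 1), red(rex) (round 1), mammal(rex) (round 2). stale(rex) never appears in any round.

stale(rex)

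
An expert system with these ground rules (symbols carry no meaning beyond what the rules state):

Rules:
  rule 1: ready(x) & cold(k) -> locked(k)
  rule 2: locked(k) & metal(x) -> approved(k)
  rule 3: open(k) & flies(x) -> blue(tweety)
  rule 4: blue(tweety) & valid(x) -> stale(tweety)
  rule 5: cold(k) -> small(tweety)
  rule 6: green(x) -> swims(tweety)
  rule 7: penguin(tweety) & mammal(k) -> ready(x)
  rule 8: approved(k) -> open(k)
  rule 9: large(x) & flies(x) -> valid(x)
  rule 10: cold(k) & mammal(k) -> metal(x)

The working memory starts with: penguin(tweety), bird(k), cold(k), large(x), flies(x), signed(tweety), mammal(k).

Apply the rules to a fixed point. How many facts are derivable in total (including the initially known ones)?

Round 1 fires rule 5, rule 7, rule 9, rule 10, giving small(tweety), ready(x), valid(x), metal(x).
Round 2 fires rule 1, giving locked(k).
Round 3 fires rule 2, giving approved(k).
Round 4 fires rule 8, giving open(k).
Round 5 fires rule 3, giving blue(tweety).
Round 6 fires rule 4, giving stale(tweety).
Closure: {approved(k), bird(k), blue(tweety), cold(k), flies(x), large(x), locked(k), mammal(k), metal(x), open(k), penguin(tweety), ready(x), signed(tweety), small(tweety), stale(tweety), valid(x)} — 16 facts.

16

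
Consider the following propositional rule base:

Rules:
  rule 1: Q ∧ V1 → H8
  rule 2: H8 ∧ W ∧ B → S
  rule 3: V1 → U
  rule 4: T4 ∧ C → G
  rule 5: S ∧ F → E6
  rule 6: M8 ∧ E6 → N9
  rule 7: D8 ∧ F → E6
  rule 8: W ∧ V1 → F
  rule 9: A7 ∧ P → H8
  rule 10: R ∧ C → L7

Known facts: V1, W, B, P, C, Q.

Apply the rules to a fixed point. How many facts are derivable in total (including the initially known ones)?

Round 1 fires rule 1, rule 3, rule 8, giving H8, U, F.
Round 2 fires rule 2, giving S.
Round 3 fires rule 5, giving E6.
Closure: {B, C, E6, F, H8, P, Q, S, U, V1, W} — 11 facts.

11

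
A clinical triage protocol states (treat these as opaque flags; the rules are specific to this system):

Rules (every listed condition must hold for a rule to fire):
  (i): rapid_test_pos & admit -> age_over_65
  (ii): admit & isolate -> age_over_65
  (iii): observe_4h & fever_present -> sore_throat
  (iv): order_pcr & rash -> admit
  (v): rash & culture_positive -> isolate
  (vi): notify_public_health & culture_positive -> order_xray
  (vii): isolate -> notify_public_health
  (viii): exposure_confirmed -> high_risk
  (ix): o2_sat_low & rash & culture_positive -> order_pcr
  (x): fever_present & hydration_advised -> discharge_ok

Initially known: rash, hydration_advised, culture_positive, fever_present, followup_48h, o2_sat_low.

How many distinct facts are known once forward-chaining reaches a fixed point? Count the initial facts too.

Round 1: (v) [rash & culture_positive -> isolate]; (ix) [o2_sat_low & rash & culture_positive -> order_pcr]; (x) [fever_present & hydration_advised -> discharge_ok]. New: isolate, order_pcr, discharge_ok.
Round 2: (iv) [order_pcr & rash -> admit]; (vii) [isolate -> notify_public_health]. New: admit, notify_public_health.
Round 3: (ii) [admit & isolate -> age_over_65]; (vi) [notify_public_health & culture_positive -> order_xray]. New: age_over_65, order_xray.
Closure: {admit, age_over_65, culture_positive, discharge_ok, fever_present, followup_48h, hydration_advised, isolate, notify_public_health, o2_sat_low, order_pcr, order_xray, rash} — 13 facts.

13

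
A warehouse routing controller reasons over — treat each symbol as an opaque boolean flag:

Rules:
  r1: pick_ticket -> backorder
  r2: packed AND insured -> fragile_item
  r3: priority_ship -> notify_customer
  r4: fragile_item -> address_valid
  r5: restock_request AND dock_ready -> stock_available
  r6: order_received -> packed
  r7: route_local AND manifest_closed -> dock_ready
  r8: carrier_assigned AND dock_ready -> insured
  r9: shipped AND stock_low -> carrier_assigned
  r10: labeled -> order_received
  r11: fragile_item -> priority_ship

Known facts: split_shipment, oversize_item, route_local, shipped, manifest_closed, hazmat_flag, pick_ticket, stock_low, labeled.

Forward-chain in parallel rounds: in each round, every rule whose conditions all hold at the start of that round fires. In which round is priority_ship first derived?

4

Round 1 fires r1, r7, r9, r10, giving backorder, dock_ready, carrier_assigned, order_received.
Round 2 fires r6, r8, giving packed, insured.
Round 3 fires r2, giving fragile_item.
Round 4 fires r4, r11, giving address_valid, priority_ship.
priority_ship first appears in round 4.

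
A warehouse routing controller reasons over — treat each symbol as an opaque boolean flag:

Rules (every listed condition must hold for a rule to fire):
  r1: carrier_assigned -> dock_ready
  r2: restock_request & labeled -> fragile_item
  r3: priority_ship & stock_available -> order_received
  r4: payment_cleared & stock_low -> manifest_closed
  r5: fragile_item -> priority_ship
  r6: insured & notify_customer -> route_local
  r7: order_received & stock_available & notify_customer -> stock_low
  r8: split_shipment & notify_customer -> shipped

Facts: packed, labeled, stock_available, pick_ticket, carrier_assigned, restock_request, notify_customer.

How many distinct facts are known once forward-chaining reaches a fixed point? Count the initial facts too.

Round 1: r1 [carrier_assigned -> dock_ready]; r2 [restock_request & labeled -> fragile_item]. Adds dock_ready, fragile_item.
Round 2: r5 [fragile_item -> priority_ship]. Adds priority_ship.
Round 3: r3 [priority_ship & stock_available -> order_received]. Adds order_received.
Round 4: r7 [order_received & stock_available & notify_customer -> stock_low]. Adds stock_low.
Closure: {carrier_assigned, dock_ready, fragile_item, labeled, notify_customer, order_received, packed, pick_ticket, priority_ship, restock_request, stock_available, stock_low} — 12 facts.

12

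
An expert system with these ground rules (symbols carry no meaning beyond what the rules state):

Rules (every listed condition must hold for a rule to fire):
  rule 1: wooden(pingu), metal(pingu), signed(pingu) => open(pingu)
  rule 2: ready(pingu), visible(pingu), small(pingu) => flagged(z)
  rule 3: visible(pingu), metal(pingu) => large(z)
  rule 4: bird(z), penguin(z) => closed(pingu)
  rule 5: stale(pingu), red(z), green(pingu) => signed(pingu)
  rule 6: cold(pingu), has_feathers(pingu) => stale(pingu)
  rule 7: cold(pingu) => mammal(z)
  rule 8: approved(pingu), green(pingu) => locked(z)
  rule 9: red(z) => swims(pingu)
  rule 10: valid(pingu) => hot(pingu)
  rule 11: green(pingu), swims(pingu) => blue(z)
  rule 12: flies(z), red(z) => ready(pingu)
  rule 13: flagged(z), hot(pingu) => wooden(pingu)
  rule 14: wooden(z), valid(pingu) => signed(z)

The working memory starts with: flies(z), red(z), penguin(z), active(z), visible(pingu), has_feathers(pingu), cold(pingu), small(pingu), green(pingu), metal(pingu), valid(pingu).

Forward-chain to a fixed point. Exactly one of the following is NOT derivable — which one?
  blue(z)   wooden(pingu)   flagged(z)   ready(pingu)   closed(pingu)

[1] rule 3 [visible(pingu), metal(pingu) => large(z)]; rule 6 [cold(pingu), has_feathers(pingu) => stale(pingu)]; rule 7 [cold(pingu) => mammal(z)]; rule 9 [red(z) => swims(pingu)]; rule 10 [valid(pingu) => hot(pingu)]; rule 12 [flies(z), red(z) => ready(pingu)]. ⇒ new: large(z), stale(pingu), mammal(z), swims(pingu), hot(pingu), ready(pingu).
[2] rule 2 [ready(pingu), visible(pingu), small(pingu) => flagged(z)]; rule 5 [stale(pingu), red(z), green(pingu) => signed(pingu)]; rule 11 [green(pingu), swims(pingu) => blue(z)]. ⇒ new: flagged(z), signed(pingu), blue(z).
[3] rule 13 [flagged(z), hot(pingu) => wooden(pingu)]. ⇒ new: wooden(pingu).
[4] rule 1 [wooden(pingu), metal(pingu), signed(pingu) => open(pingu)]. ⇒ new: open(pingu).
Derived: wooden(pingu) (round 3), flagged(z) (round 2), blue(z) (round 2), ready(pingu) (round 1). closed(pingu) never appears in any round.

closed(pingu)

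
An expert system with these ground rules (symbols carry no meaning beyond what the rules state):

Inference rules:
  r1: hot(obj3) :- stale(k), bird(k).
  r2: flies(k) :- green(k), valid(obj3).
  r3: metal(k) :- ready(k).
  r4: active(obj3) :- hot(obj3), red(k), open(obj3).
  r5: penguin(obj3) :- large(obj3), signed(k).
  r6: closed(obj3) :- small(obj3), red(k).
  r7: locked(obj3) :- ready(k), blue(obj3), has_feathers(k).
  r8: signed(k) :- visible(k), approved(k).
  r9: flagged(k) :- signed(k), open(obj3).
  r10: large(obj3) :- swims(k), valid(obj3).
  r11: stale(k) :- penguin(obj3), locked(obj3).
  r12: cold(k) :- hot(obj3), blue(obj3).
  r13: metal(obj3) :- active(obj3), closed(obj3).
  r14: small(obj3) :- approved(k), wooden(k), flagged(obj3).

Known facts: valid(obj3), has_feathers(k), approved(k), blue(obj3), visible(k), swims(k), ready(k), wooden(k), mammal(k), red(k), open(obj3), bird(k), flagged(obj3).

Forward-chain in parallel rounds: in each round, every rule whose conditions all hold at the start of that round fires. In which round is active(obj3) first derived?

Round 1 fires r3, r7, r8, r10, r14, giving metal(k), locked(obj3), signed(k), large(obj3), small(obj3).
Round 2 fires r5, r6, r9, giving penguin(obj3), closed(obj3), flagged(k).
Round 3 fires r11, giving stale(k).
Round 4 fires r1, giving hot(obj3).
Round 5 fires r4, r12, giving active(obj3), cold(k).
active(obj3) first appears in round 5.

5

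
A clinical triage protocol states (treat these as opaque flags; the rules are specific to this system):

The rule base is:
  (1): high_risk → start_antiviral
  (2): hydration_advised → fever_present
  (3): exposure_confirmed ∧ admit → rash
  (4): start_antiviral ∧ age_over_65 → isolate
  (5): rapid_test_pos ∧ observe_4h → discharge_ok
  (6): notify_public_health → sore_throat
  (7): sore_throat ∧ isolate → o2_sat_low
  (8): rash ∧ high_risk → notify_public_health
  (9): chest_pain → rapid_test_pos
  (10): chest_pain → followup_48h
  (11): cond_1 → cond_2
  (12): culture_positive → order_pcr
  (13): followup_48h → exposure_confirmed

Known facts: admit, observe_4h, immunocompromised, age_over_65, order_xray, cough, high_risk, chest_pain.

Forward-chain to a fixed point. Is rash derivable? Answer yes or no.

yes

Round 1 — (1), (9), (10), derive start_antiviral, rapid_test_pos, followup_48h.
Round 2 — (4), (5), (13), derive isolate, discharge_ok, exposure_confirmed.
Round 3 — (3), derive rash.
Round 4 — (8), derive notify_public_health.
Round 5 — (6), derive sore_throat.
Round 6 — (7), derive o2_sat_low.
rash appears in round 3, so it is derivable.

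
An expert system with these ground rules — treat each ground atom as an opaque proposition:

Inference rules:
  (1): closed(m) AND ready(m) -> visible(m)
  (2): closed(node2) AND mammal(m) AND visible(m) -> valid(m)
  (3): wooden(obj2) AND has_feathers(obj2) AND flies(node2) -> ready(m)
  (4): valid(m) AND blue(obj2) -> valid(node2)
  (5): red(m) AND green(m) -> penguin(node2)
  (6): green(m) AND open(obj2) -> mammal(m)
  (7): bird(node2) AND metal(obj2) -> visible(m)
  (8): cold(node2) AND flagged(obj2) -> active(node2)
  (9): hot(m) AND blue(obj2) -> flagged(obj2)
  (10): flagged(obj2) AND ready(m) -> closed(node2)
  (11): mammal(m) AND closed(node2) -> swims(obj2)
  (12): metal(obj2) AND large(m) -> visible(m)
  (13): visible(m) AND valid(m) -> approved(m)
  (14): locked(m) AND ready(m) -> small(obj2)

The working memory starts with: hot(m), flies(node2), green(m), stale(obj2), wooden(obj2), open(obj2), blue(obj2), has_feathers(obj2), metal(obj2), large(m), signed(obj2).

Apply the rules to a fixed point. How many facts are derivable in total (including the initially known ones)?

20

Round 1 fires (3), (6), (9), (12), giving ready(m), mammal(m), flagged(obj2), visible(m).
Round 2 fires (10), giving closed(node2).
Round 3 fires (2), (11), giving valid(m), swims(obj2).
Round 4 fires (4), (13), giving valid(node2), approved(m).
Closure: {approved(m), blue(obj2), closed(node2), flagged(obj2), flies(node2), green(m), has_feathers(obj2), hot(m), large(m), mammal(m), metal(obj2), open(obj2), ready(m), signed(obj2), stale(obj2), swims(obj2), valid(m), valid(node2), visible(m), wooden(obj2)} — 20 facts.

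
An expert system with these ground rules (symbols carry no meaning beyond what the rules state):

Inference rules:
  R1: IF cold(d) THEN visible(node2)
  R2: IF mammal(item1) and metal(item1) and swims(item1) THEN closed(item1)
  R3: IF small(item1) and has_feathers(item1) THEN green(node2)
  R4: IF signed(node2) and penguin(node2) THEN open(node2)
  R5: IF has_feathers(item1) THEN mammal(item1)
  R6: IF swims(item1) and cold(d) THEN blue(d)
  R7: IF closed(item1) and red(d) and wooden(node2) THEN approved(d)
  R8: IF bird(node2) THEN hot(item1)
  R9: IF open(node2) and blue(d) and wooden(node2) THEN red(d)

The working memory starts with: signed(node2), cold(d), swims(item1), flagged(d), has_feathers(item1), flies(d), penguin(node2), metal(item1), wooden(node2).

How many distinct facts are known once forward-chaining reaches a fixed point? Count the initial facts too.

16

[1] R1 [IF cold(d) THEN visible(node2)]; R4 [IF signed(node2) and penguin(node2) THEN open(node2)]; R5 [IF has_feathers(item1) THEN mammal(item1)]; R6 [IF swims(item1) and cold(d) THEN blue(d)]. ⇒ new: visible(node2), open(node2), mammal(item1), blue(d).
[2] R2 [IF mammal(item1) and metal(item1) and swims(item1) THEN closed(item1)]; R9 [IF open(node2) and blue(d) and wooden(node2) THEN red(d)]. ⇒ new: closed(item1), red(d).
[3] R7 [IF closed(item1) and red(d) and wooden(node2) THEN approved(d)]. ⇒ new: approved(d).
Closure: {approved(d), blue(d), closed(item1), cold(d), flagged(d), flies(d), has_feathers(item1), mammal(item1), metal(item1), open(node2), penguin(node2), red(d), signed(node2), swims(item1), visible(node2), wooden(node2)} — 16 facts.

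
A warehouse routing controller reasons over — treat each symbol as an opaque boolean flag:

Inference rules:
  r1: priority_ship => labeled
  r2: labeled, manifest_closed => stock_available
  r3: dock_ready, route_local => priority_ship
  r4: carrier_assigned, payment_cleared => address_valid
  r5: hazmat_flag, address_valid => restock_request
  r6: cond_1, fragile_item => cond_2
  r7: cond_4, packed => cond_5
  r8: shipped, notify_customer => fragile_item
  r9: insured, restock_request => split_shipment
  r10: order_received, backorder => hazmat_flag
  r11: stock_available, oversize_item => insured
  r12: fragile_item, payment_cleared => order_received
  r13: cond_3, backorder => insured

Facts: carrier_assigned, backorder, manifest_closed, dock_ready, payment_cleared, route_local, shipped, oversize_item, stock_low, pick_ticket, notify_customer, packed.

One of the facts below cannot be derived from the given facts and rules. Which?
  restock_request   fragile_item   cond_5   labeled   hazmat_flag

Round 1 — r3, r4, r8, derive priority_ship, address_valid, fragile_item.
Round 2 — r1, r12, derive labeled, order_received.
Round 3 — r2, r10, derive stock_available, hazmat_flag.
Round 4 — r5, r11, derive restock_request, insured.
Round 5 — r9, derive split_shipment.
Derived: restock_request (round 4), fragile_item (round 1), hazmat_flag (round 3), labeled (round 2). cond_5 never appears in any round.

cond_5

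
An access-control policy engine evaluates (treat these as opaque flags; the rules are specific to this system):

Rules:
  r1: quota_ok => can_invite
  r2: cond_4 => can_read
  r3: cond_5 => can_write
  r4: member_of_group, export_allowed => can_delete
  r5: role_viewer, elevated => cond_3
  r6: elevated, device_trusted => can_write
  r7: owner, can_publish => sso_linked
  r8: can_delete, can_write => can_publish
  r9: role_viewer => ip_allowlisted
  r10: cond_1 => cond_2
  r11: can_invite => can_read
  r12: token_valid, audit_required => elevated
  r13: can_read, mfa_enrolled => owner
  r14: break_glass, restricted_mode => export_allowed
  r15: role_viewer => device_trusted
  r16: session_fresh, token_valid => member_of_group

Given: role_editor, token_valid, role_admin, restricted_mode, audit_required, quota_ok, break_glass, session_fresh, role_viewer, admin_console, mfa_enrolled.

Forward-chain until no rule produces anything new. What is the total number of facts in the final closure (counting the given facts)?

24

Round 1 — r1, r9, r12, r14, r15, r16, derive can_invite, ip_allowlisted, elevated, export_allowed, device_trusted, member_of_group.
Round 2 — r4, r5, r6, r11, derive can_delete, cond_3, can_write, can_read.
Round 3 — r8, r13, derive can_publish, owner.
Round 4 — r7, derive sso_linked.
Closure: {admin_console, audit_required, break_glass, can_delete, can_invite, can_publish, can_read, can_write, cond_3, device_trusted, elevated, export_allowed, ip_allowlisted, member_of_group, mfa_enrolled, owner, quota_ok, restricted_mode, role_admin, role_editor, role_viewer, session_fresh, sso_linked, token_valid} — 24 facts.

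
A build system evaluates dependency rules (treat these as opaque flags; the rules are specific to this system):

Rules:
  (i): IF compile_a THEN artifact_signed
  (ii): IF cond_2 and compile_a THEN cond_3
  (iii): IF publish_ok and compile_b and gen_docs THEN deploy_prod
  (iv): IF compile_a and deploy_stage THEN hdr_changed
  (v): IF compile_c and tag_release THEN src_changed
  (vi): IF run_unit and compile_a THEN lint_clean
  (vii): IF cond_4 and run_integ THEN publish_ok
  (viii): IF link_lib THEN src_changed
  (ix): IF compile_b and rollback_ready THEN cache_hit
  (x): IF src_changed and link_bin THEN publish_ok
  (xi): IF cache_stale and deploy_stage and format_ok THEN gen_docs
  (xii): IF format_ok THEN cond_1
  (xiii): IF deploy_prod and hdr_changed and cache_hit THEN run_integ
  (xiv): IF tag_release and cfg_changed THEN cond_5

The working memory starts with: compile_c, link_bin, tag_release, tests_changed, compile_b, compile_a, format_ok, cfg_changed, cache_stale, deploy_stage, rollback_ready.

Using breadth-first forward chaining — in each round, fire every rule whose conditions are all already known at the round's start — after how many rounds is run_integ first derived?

4

Round 1 — (i), (iv), (v), (ix), (xi), (xii), (xiv), derive artifact_signed, hdr_changed, src_changed, cache_hit, gen_docs, cond_1, cond_5.
Round 2 — (x), derive publish_ok.
Round 3 — (iii), derive deploy_prod.
Round 4 — (xiii), derive run_integ.
run_integ first appears in round 4.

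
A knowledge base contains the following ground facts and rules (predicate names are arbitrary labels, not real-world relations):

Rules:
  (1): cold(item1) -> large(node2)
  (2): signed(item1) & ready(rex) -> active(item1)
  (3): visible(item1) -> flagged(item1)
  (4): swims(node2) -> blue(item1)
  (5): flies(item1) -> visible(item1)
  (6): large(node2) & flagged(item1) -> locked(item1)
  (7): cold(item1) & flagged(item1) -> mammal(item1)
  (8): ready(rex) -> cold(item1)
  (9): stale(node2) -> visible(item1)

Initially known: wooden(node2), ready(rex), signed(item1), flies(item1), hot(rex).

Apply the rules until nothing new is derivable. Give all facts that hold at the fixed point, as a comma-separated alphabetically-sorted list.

Round 1: (2) [signed(item1) & ready(rex) -> active(item1)]; (5) [flies(item1) -> visible(item1)]; (8) [ready(rex) -> cold(item1)]. New: active(item1), visible(item1), cold(item1).
Round 2: (1) [cold(item1) -> large(node2)]; (3) [visible(item1) -> flagged(item1)]. New: large(node2), flagged(item1).
Round 3: (6) [large(node2) & flagged(item1) -> locked(item1)]; (7) [cold(item1) & flagged(item1) -> mammal(item1)]. New: locked(item1), mammal(item1).

active(item1), cold(item1), flagged(item1), flies(item1), hot(rex), large(node2), locked(item1), mammal(item1), ready(rex), signed(item1), visible(item1), wooden(node2)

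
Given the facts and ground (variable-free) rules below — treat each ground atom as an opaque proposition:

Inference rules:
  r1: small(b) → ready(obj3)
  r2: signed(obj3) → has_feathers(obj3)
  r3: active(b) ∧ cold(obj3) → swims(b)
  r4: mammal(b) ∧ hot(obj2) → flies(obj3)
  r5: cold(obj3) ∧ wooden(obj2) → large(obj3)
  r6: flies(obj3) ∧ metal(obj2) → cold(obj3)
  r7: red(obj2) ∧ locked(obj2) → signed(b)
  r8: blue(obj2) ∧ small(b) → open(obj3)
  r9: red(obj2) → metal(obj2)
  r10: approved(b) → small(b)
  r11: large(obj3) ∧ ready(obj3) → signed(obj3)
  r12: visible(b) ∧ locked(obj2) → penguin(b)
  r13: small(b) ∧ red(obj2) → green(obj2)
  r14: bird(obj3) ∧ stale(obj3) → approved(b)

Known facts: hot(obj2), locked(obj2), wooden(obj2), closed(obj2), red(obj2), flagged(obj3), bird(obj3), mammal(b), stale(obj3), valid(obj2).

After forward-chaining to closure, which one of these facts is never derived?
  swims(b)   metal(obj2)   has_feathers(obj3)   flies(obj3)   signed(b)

Round 1 — r4, r7, r9, r14, derive flies(obj3), signed(b), metal(obj2), approved(b).
Round 2 — r6, r10, derive cold(obj3), small(b).
Round 3 — r1, r5, r13, derive ready(obj3), large(obj3), green(obj2).
Round 4 — r11, derive signed(obj3).
Round 5 — r2, derive has_feathers(obj3).
Derived: has_feathers(obj3) (round 5), flies(obj3) (round 1), signed(b) (round 1), metal(obj2) (round 1). swims(b) never appears in any round.

swims(b)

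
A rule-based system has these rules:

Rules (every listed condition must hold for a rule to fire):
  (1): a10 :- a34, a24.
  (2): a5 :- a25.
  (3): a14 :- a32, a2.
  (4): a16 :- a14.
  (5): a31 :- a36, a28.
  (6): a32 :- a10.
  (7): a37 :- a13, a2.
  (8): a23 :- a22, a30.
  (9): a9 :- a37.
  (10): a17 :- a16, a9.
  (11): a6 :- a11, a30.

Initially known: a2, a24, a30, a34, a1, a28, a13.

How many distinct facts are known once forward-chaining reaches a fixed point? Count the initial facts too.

Round 1: (1) [a10 :- a34, a24.]; (7) [a37 :- a13, a2.]. Adds a10, a37.
Round 2: (6) [a32 :- a10.]; (9) [a9 :- a37.]. Adds a32, a9.
Round 3: (3) [a14 :- a32, a2.]. Adds a14.
Round 4: (4) [a16 :- a14.]. Adds a16.
Round 5: (10) [a17 :- a16, a9.]. Adds a17.
Closure: {a1, a10, a13, a14, a16, a17, a2, a24, a28, a30, a32, a34, a37, a9} — 14 facts.

14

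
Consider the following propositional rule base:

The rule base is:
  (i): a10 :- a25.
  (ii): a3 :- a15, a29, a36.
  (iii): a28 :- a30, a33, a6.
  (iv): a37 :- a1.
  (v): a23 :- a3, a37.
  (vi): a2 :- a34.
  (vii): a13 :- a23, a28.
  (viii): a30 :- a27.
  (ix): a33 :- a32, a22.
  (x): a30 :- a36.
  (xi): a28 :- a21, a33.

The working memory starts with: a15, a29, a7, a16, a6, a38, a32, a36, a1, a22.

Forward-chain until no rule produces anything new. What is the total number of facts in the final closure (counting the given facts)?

17

Round 1 fires (ii), (iv), (ix), (x), giving a3, a37, a33, a30.
Round 2 fires (iii), (v), giving a28, a23.
Round 3 fires (vii), giving a13.
Closure: {a1, a13, a15, a16, a22, a23, a28, a29, a3, a30, a32, a33, a36, a37, a38, a6, a7} — 17 facts.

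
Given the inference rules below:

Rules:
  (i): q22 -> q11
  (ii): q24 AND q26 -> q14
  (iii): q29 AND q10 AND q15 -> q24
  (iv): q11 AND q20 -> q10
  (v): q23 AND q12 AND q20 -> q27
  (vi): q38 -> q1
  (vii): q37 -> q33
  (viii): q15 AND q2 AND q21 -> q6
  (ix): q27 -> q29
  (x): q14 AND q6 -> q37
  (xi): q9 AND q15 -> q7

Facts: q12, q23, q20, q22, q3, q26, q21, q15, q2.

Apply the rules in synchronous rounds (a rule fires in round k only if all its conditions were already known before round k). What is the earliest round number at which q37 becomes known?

[1] (i) [q22 -> q11]; (v) [q23 AND q12 AND q20 -> q27]; (viii) [q15 AND q2 AND q21 -> q6]. ⇒ new: q11, q27, q6.
[2] (iv) [q11 AND q20 -> q10]; (ix) [q27 -> q29]. ⇒ new: q10, q29.
[3] (iii) [q29 AND q10 AND q15 -> q24]. ⇒ new: q24.
[4] (ii) [q24 AND q26 -> q14]. ⇒ new: q14.
[5] (x) [q14 AND q6 -> q37]. ⇒ new: q37.
q37 first appears in round 5.

5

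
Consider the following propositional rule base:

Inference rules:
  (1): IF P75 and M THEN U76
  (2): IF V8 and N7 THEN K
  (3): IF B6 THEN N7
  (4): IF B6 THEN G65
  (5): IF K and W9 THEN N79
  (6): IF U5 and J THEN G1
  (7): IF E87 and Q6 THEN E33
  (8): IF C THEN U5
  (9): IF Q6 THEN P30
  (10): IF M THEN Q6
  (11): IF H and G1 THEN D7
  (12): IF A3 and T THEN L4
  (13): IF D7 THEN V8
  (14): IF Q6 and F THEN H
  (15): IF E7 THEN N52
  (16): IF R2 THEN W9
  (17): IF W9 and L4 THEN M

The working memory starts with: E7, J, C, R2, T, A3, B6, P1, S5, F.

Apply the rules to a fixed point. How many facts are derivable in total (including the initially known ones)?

25

Round 1 — (3), (4), (8), (12), (15), (16), derive N7, G65, U5, L4, N52, W9.
Round 2 — (6), (17), derive G1, M.
Round 3 — (10), derive Q6.
Round 4 — (9), (14), derive P30, H.
Round 5 — (11), derive D7.
Round 6 — (13), derive V8.
Round 7 — (2), derive K.
Round 8 — (5), derive N79.
Closure: {A3, B6, C, D7, E7, F, G1, G65, H, J, K, L4, M, N52, N7, N79, P1, P30, Q6, R2, S5, T, U5, V8, W9} — 25 facts.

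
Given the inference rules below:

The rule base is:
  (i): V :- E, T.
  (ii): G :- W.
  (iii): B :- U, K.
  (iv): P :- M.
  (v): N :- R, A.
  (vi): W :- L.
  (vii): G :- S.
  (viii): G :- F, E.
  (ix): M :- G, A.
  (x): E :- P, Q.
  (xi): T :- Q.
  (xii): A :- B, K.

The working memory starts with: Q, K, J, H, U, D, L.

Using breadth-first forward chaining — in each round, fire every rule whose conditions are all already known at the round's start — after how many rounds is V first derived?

Round 1: (iii) [B :- U, K.]; (vi) [W :- L.]; (xi) [T :- Q.]. Adds B, W, T.
Round 2: (ii) [G :- W.]; (xii) [A :- B, K.]. Adds G, A.
Round 3: (ix) [M :- G, A.]. Adds M.
Round 4: (iv) [P :- M.]. Adds P.
Round 5: (x) [E :- P, Q.]. Adds E.
Round 6: (i) [V :- E, T.]. Adds V.
V first appears in round 6.

6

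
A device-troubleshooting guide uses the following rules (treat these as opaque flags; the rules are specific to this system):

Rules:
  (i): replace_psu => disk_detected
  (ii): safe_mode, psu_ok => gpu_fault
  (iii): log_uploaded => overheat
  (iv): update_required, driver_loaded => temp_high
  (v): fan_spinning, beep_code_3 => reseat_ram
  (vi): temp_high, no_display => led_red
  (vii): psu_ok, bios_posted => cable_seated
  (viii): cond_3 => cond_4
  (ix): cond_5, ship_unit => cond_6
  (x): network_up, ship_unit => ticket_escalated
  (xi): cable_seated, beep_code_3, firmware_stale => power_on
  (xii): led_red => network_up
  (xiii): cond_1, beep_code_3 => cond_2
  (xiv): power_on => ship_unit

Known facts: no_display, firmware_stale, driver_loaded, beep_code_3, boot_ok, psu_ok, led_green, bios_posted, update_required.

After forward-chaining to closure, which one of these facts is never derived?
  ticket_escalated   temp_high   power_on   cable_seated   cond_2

cond_2

Round 1 — (iv), (vii), derive temp_high, cable_seated.
Round 2 — (vi), (xi), derive led_red, power_on.
Round 3 — (xii), (xiv), derive network_up, ship_unit.
Round 4 — (x), derive ticket_escalated.
Derived: cable_seated (round 1), power_on (round 2), temp_high (round 1), ticket_escalated (round 4). cond_2 never appears in any round.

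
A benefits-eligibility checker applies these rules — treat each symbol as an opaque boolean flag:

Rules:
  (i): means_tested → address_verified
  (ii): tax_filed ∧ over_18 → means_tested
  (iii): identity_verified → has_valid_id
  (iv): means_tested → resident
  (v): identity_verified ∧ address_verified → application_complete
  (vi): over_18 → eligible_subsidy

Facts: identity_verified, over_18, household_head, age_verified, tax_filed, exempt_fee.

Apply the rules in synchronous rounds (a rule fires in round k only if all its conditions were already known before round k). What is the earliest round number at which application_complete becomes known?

Round 1 fires (ii), (iii), (vi), giving means_tested, has_valid_id, eligible_subsidy.
Round 2 fires (i), (iv), giving address_verified, resident.
Round 3 fires (v), giving application_complete.
application_complete first appears in round 3.

3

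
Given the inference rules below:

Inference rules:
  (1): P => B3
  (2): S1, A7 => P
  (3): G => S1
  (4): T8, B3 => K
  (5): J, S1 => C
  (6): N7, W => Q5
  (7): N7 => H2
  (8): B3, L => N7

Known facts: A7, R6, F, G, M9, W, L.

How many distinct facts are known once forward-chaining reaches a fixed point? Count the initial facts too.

13

Round 1: (3) [G => S1]. New: S1.
Round 2: (2) [S1, A7 => P]. New: P.
Round 3: (1) [P => B3]. New: B3.
Round 4: (8) [B3, L => N7]. New: N7.
Round 5: (6) [N7, W => Q5]; (7) [N7 => H2]. New: Q5, H2.
Closure: {A7, B3, F, G, H2, L, M9, N7, P, Q5, R6, S1, W} — 13 facts.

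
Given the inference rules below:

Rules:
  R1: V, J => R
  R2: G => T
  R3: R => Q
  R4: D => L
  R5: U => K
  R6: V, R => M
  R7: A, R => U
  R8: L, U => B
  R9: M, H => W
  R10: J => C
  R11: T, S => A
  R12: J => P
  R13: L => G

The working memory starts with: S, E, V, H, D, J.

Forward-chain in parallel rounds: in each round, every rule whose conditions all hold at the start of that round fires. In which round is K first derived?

6

[1] R1 [V, J => R]; R4 [D => L]; R10 [J => C]; R12 [J => P]. ⇒ new: R, L, C, P.
[2] R3 [R => Q]; R6 [V, R => M]; R13 [L => G]. ⇒ new: Q, M, G.
[3] R2 [G => T]; R9 [M, H => W]. ⇒ new: T, W.
[4] R11 [T, S => A]. ⇒ new: A.
[5] R7 [A, R => U]. ⇒ new: U.
[6] R5 [U => K]; R8 [L, U => B]. ⇒ new: K, B.
K first appears in round 6.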